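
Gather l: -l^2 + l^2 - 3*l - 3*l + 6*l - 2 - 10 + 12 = 0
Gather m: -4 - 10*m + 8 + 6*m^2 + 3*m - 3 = 6*m^2 - 7*m + 1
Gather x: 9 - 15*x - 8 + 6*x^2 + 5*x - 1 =6*x^2 - 10*x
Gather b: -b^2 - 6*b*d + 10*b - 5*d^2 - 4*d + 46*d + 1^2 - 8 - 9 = -b^2 + b*(10 - 6*d) - 5*d^2 + 42*d - 16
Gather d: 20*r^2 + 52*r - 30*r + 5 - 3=20*r^2 + 22*r + 2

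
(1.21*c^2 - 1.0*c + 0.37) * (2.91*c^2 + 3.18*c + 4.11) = 3.5211*c^4 + 0.9378*c^3 + 2.8698*c^2 - 2.9334*c + 1.5207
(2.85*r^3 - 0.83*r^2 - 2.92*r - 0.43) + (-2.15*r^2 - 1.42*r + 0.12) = 2.85*r^3 - 2.98*r^2 - 4.34*r - 0.31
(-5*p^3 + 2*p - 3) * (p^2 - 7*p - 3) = -5*p^5 + 35*p^4 + 17*p^3 - 17*p^2 + 15*p + 9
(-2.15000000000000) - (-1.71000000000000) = -0.440000000000000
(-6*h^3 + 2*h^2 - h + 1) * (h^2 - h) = -6*h^5 + 8*h^4 - 3*h^3 + 2*h^2 - h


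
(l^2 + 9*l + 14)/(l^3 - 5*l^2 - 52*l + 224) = (l + 2)/(l^2 - 12*l + 32)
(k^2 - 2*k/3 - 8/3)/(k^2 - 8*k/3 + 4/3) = (3*k + 4)/(3*k - 2)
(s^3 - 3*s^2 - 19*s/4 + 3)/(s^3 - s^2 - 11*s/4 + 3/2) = (s - 4)/(s - 2)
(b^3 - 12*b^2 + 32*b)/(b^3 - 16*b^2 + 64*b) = (b - 4)/(b - 8)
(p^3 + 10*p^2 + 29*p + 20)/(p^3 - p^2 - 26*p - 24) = (p + 5)/(p - 6)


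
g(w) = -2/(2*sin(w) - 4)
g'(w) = 4*cos(w)/(2*sin(w) - 4)^2 = cos(w)/(sin(w) - 2)^2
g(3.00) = 0.54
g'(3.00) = -0.29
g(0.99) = 0.86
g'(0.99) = 0.40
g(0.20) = 0.56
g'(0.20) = 0.30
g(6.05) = 0.45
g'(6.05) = 0.20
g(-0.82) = 0.37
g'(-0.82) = 0.09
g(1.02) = 0.87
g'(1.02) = 0.40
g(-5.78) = 0.66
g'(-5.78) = 0.38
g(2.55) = 0.69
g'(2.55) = -0.40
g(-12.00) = 0.68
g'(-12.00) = 0.39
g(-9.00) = 0.41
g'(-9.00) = -0.16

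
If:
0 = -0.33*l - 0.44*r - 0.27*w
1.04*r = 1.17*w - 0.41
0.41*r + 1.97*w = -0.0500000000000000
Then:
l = 0.42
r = -0.34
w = 0.05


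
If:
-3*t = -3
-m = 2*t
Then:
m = -2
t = 1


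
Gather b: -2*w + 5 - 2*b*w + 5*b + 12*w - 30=b*(5 - 2*w) + 10*w - 25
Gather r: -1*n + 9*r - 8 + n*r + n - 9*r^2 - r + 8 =-9*r^2 + r*(n + 8)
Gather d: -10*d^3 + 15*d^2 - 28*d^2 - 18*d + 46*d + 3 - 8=-10*d^3 - 13*d^2 + 28*d - 5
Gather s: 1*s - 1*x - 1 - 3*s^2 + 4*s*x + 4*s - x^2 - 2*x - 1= -3*s^2 + s*(4*x + 5) - x^2 - 3*x - 2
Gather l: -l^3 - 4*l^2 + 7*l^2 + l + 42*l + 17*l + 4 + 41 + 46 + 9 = -l^3 + 3*l^2 + 60*l + 100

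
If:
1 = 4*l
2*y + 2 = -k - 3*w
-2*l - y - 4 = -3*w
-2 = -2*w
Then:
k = -2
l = 1/4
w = 1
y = -3/2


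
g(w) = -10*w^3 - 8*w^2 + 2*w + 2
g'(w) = -30*w^2 - 16*w + 2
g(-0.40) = 0.56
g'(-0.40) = 3.60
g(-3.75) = 409.34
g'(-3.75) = -359.88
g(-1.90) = 37.91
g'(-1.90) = -75.90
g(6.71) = -3365.89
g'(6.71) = -1456.08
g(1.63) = -59.30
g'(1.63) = -103.79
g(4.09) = -807.82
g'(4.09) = -565.28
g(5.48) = -1872.95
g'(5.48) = -986.59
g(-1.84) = 33.53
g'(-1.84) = -70.13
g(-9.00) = 6626.00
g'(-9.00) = -2284.00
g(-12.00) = 16106.00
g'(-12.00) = -4126.00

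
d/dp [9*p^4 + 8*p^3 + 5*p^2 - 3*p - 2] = 36*p^3 + 24*p^2 + 10*p - 3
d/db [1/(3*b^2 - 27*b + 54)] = (9 - 2*b)/(3*(b^2 - 9*b + 18)^2)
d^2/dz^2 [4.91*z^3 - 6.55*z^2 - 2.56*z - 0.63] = 29.46*z - 13.1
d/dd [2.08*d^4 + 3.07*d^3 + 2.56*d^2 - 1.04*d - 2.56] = 8.32*d^3 + 9.21*d^2 + 5.12*d - 1.04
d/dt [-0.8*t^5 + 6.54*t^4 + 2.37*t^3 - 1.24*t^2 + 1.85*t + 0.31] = -4.0*t^4 + 26.16*t^3 + 7.11*t^2 - 2.48*t + 1.85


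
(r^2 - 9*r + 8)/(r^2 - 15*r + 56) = (r - 1)/(r - 7)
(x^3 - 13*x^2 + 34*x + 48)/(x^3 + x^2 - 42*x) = (x^2 - 7*x - 8)/(x*(x + 7))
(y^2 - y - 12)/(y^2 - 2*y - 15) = (y - 4)/(y - 5)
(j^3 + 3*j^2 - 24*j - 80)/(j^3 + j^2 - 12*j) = (j^2 - j - 20)/(j*(j - 3))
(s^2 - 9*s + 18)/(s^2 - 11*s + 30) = (s - 3)/(s - 5)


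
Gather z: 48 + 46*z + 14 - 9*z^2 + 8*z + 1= -9*z^2 + 54*z + 63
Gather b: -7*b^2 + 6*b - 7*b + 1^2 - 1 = -7*b^2 - b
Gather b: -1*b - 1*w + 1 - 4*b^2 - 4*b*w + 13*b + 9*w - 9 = -4*b^2 + b*(12 - 4*w) + 8*w - 8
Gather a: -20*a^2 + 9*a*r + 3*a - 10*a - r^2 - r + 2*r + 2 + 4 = -20*a^2 + a*(9*r - 7) - r^2 + r + 6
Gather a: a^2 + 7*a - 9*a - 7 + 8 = a^2 - 2*a + 1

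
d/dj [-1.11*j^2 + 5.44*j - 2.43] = 5.44 - 2.22*j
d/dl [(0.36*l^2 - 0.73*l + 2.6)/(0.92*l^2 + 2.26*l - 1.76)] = (1.4852*l^2 - 6.0512*l - 4.5912)/(0.8464*l^4 + 4.1584*l^3 + 1.8692*l^2 - 7.9552*l + 3.0976)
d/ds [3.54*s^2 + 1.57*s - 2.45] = 7.08*s + 1.57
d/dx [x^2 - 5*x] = 2*x - 5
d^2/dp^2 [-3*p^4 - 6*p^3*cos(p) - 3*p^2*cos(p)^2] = 6*p^3*cos(p) + 36*p^2*sin(p) + 6*p^2*cos(2*p) - 36*p^2 + 12*p*sin(2*p) - 36*p*cos(p) - 3*cos(2*p) - 3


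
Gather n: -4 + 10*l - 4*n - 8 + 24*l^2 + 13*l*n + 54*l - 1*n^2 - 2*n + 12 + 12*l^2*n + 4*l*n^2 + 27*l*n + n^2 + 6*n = 24*l^2 + 4*l*n^2 + 64*l + n*(12*l^2 + 40*l)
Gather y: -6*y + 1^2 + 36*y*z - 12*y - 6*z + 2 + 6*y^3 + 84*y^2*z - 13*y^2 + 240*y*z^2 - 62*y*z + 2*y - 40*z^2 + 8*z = 6*y^3 + y^2*(84*z - 13) + y*(240*z^2 - 26*z - 16) - 40*z^2 + 2*z + 3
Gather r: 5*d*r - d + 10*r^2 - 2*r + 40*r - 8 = -d + 10*r^2 + r*(5*d + 38) - 8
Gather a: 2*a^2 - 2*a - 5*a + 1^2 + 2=2*a^2 - 7*a + 3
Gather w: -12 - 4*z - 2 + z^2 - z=z^2 - 5*z - 14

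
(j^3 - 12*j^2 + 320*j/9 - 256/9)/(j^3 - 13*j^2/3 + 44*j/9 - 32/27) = 3*(j - 8)/(3*j - 1)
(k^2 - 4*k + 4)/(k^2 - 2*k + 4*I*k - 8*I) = (k - 2)/(k + 4*I)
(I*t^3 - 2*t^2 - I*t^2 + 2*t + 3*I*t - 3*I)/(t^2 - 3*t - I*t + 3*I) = (I*t^2 - t*(3 + I) + 3)/(t - 3)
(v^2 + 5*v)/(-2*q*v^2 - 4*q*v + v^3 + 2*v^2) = (-v - 5)/(2*q*v + 4*q - v^2 - 2*v)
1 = 1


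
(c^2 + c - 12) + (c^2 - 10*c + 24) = 2*c^2 - 9*c + 12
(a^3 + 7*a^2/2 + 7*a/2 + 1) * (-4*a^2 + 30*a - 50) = -4*a^5 + 16*a^4 + 41*a^3 - 74*a^2 - 145*a - 50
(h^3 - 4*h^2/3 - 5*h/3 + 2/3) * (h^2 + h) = h^5 - h^4/3 - 3*h^3 - h^2 + 2*h/3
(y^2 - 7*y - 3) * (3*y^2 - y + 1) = 3*y^4 - 22*y^3 - y^2 - 4*y - 3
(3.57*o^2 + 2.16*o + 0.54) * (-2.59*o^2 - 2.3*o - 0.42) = -9.2463*o^4 - 13.8054*o^3 - 7.866*o^2 - 2.1492*o - 0.2268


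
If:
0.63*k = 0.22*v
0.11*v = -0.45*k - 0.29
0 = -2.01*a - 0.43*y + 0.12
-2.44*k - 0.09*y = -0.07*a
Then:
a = -1.83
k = -0.38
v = -1.09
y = 8.85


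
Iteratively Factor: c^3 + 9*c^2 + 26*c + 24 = (c + 2)*(c^2 + 7*c + 12) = (c + 2)*(c + 3)*(c + 4)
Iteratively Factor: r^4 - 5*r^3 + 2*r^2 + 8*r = (r - 2)*(r^3 - 3*r^2 - 4*r) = (r - 4)*(r - 2)*(r^2 + r) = (r - 4)*(r - 2)*(r + 1)*(r)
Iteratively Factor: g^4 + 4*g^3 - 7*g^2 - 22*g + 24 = (g - 1)*(g^3 + 5*g^2 - 2*g - 24) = (g - 2)*(g - 1)*(g^2 + 7*g + 12) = (g - 2)*(g - 1)*(g + 4)*(g + 3)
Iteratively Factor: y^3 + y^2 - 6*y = (y)*(y^2 + y - 6) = y*(y - 2)*(y + 3)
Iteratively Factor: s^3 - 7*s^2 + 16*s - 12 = (s - 2)*(s^2 - 5*s + 6) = (s - 2)^2*(s - 3)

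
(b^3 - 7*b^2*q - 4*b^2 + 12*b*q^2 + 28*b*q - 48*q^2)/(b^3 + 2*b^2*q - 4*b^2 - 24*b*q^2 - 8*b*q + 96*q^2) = (b - 3*q)/(b + 6*q)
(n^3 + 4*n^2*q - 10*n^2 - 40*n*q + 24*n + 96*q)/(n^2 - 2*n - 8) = (n^2 + 4*n*q - 6*n - 24*q)/(n + 2)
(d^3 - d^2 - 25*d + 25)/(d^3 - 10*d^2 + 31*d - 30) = (d^2 + 4*d - 5)/(d^2 - 5*d + 6)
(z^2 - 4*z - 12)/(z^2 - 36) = (z + 2)/(z + 6)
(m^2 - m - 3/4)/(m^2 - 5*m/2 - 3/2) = (m - 3/2)/(m - 3)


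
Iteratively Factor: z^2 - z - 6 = (z + 2)*(z - 3)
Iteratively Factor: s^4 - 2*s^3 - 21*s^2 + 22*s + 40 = (s + 1)*(s^3 - 3*s^2 - 18*s + 40) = (s - 2)*(s + 1)*(s^2 - s - 20) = (s - 2)*(s + 1)*(s + 4)*(s - 5)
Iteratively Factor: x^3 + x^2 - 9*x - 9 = (x - 3)*(x^2 + 4*x + 3) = (x - 3)*(x + 3)*(x + 1)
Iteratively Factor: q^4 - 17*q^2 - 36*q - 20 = (q + 1)*(q^3 - q^2 - 16*q - 20) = (q + 1)*(q + 2)*(q^2 - 3*q - 10) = (q + 1)*(q + 2)^2*(q - 5)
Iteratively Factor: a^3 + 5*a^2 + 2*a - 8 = (a + 2)*(a^2 + 3*a - 4) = (a - 1)*(a + 2)*(a + 4)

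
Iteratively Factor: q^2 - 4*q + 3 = (q - 3)*(q - 1)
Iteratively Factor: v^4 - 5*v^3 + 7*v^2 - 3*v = (v - 1)*(v^3 - 4*v^2 + 3*v) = (v - 3)*(v - 1)*(v^2 - v) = (v - 3)*(v - 1)^2*(v)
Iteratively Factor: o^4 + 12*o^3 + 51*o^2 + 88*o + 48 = (o + 4)*(o^3 + 8*o^2 + 19*o + 12) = (o + 3)*(o + 4)*(o^2 + 5*o + 4) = (o + 3)*(o + 4)^2*(o + 1)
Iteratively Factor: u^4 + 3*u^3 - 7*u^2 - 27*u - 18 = (u + 1)*(u^3 + 2*u^2 - 9*u - 18) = (u + 1)*(u + 2)*(u^2 - 9) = (u - 3)*(u + 1)*(u + 2)*(u + 3)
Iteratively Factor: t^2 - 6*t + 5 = (t - 5)*(t - 1)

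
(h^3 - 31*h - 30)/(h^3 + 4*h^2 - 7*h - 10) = (h - 6)/(h - 2)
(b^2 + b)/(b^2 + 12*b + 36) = b*(b + 1)/(b^2 + 12*b + 36)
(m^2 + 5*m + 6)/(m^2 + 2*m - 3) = (m + 2)/(m - 1)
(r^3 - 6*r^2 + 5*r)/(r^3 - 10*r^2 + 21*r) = (r^2 - 6*r + 5)/(r^2 - 10*r + 21)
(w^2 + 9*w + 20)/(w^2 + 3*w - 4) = (w + 5)/(w - 1)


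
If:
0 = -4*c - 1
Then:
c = -1/4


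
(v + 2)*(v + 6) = v^2 + 8*v + 12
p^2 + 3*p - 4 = (p - 1)*(p + 4)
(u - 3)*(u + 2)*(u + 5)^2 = u^4 + 9*u^3 + 9*u^2 - 85*u - 150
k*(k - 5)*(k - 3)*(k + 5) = k^4 - 3*k^3 - 25*k^2 + 75*k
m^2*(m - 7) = m^3 - 7*m^2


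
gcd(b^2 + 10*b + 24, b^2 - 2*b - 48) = b + 6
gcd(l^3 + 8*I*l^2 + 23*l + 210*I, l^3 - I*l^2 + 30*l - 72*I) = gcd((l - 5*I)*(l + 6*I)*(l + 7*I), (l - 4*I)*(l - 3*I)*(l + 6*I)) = l + 6*I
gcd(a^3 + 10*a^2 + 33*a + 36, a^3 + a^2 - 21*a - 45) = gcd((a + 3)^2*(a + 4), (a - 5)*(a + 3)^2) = a^2 + 6*a + 9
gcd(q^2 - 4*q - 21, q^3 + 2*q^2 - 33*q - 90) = q + 3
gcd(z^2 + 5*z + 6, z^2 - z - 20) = 1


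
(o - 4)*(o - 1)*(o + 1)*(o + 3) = o^4 - o^3 - 13*o^2 + o + 12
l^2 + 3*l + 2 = (l + 1)*(l + 2)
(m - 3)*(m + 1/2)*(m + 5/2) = m^3 - 31*m/4 - 15/4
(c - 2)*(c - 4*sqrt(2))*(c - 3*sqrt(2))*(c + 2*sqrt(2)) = c^4 - 5*sqrt(2)*c^3 - 2*c^3 - 4*c^2 + 10*sqrt(2)*c^2 + 8*c + 48*sqrt(2)*c - 96*sqrt(2)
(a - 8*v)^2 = a^2 - 16*a*v + 64*v^2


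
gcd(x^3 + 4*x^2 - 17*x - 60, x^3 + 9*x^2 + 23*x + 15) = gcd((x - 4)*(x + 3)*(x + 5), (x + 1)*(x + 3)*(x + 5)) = x^2 + 8*x + 15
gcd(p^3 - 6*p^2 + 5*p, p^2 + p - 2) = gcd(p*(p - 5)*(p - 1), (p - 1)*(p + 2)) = p - 1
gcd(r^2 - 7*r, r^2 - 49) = r - 7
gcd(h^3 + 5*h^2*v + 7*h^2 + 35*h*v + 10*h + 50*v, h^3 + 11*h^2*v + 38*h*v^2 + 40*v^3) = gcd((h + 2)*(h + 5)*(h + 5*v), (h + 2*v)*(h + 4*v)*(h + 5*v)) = h + 5*v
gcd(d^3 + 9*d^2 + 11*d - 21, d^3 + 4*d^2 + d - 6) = d^2 + 2*d - 3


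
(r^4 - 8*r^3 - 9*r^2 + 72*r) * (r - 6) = r^5 - 14*r^4 + 39*r^3 + 126*r^2 - 432*r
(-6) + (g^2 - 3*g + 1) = g^2 - 3*g - 5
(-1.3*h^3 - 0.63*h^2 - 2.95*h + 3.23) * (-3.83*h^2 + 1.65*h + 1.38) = 4.979*h^5 + 0.2679*h^4 + 8.465*h^3 - 18.1078*h^2 + 1.2585*h + 4.4574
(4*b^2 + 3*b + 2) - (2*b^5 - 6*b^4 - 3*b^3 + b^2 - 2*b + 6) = -2*b^5 + 6*b^4 + 3*b^3 + 3*b^2 + 5*b - 4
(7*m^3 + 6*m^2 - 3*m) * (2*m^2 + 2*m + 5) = 14*m^5 + 26*m^4 + 41*m^3 + 24*m^2 - 15*m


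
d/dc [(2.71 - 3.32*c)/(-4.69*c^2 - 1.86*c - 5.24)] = (-15.5708*c^2 + 25.4198*c + 22.4374)/(21.9961*c^4 + 17.4468*c^3 + 52.6108*c^2 + 19.4928*c + 27.4576)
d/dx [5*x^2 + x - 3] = 10*x + 1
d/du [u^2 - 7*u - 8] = 2*u - 7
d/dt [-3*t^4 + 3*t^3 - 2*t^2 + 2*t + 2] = -12*t^3 + 9*t^2 - 4*t + 2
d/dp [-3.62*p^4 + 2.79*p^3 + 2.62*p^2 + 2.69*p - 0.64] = -14.48*p^3 + 8.37*p^2 + 5.24*p + 2.69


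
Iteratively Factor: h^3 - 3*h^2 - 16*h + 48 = (h - 4)*(h^2 + h - 12) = (h - 4)*(h + 4)*(h - 3)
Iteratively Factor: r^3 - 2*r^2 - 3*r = (r + 1)*(r^2 - 3*r) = (r - 3)*(r + 1)*(r)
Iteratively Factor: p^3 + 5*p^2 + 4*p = (p + 1)*(p^2 + 4*p) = p*(p + 1)*(p + 4)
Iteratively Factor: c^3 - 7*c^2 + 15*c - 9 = (c - 3)*(c^2 - 4*c + 3) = (c - 3)*(c - 1)*(c - 3)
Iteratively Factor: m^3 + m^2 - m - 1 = (m - 1)*(m^2 + 2*m + 1) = (m - 1)*(m + 1)*(m + 1)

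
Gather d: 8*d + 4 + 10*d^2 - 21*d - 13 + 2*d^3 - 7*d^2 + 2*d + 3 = 2*d^3 + 3*d^2 - 11*d - 6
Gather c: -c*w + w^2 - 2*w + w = -c*w + w^2 - w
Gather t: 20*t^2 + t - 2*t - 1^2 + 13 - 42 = 20*t^2 - t - 30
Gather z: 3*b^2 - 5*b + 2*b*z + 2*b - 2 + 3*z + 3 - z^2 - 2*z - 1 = 3*b^2 - 3*b - z^2 + z*(2*b + 1)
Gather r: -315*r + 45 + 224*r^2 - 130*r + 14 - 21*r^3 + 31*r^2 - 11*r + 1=-21*r^3 + 255*r^2 - 456*r + 60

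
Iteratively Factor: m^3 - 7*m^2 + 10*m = (m - 2)*(m^2 - 5*m) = m*(m - 2)*(m - 5)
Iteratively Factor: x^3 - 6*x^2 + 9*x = (x - 3)*(x^2 - 3*x) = (x - 3)^2*(x)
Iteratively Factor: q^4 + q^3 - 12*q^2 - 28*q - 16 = (q + 2)*(q^3 - q^2 - 10*q - 8) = (q + 2)^2*(q^2 - 3*q - 4) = (q - 4)*(q + 2)^2*(q + 1)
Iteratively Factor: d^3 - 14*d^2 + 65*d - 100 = (d - 5)*(d^2 - 9*d + 20) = (d - 5)^2*(d - 4)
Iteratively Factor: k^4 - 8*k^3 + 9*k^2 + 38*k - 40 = (k - 4)*(k^3 - 4*k^2 - 7*k + 10) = (k - 4)*(k + 2)*(k^2 - 6*k + 5) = (k - 5)*(k - 4)*(k + 2)*(k - 1)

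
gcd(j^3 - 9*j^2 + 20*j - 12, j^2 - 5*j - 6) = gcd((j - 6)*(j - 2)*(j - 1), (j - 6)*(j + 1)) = j - 6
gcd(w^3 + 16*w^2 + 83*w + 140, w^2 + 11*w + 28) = w^2 + 11*w + 28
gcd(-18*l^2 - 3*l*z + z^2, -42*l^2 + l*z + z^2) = -6*l + z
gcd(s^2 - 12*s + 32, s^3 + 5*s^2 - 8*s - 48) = 1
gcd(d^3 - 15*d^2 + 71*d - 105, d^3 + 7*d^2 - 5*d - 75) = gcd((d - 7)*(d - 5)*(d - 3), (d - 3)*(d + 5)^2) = d - 3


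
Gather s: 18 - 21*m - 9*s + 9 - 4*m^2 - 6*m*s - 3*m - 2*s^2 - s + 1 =-4*m^2 - 24*m - 2*s^2 + s*(-6*m - 10) + 28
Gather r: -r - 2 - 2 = -r - 4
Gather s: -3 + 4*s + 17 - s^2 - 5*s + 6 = -s^2 - s + 20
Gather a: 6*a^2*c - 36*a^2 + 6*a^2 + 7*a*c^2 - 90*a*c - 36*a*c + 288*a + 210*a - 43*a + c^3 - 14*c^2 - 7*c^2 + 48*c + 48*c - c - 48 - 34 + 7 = a^2*(6*c - 30) + a*(7*c^2 - 126*c + 455) + c^3 - 21*c^2 + 95*c - 75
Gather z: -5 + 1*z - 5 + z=2*z - 10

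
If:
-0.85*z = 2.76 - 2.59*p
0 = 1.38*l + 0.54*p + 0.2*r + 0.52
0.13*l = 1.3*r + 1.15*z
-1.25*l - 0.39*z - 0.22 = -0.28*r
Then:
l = -0.78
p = 1.44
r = -1.10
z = 1.15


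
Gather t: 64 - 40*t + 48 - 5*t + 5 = 117 - 45*t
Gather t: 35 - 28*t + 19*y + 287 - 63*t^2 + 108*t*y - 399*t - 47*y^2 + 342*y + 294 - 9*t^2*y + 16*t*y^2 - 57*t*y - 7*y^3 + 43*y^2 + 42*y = t^2*(-9*y - 63) + t*(16*y^2 + 51*y - 427) - 7*y^3 - 4*y^2 + 403*y + 616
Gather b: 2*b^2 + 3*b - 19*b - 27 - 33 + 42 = 2*b^2 - 16*b - 18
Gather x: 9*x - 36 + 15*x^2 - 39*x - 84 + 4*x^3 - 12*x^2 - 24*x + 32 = 4*x^3 + 3*x^2 - 54*x - 88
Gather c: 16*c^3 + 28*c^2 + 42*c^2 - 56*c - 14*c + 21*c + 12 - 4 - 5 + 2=16*c^3 + 70*c^2 - 49*c + 5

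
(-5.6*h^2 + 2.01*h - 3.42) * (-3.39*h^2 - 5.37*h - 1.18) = 18.984*h^4 + 23.2581*h^3 + 7.4081*h^2 + 15.9936*h + 4.0356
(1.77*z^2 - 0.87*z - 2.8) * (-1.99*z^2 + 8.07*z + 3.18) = -3.5223*z^4 + 16.0152*z^3 + 4.1797*z^2 - 25.3626*z - 8.904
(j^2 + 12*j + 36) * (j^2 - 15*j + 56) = j^4 - 3*j^3 - 88*j^2 + 132*j + 2016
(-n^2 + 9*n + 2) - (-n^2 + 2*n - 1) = 7*n + 3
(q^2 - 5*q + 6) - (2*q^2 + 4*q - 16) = -q^2 - 9*q + 22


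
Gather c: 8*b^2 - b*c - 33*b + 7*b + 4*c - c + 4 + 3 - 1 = 8*b^2 - 26*b + c*(3 - b) + 6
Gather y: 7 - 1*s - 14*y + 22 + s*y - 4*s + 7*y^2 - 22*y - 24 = -5*s + 7*y^2 + y*(s - 36) + 5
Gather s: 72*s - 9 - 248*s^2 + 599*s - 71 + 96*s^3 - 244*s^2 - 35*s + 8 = 96*s^3 - 492*s^2 + 636*s - 72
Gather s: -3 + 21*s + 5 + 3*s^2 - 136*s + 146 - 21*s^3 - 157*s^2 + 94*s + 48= -21*s^3 - 154*s^2 - 21*s + 196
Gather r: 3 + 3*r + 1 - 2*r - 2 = r + 2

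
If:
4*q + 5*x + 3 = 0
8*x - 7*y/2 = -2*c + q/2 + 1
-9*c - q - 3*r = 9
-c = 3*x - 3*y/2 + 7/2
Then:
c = 13*y/14 - 171/14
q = -5*y/21 - 92/21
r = 4423/126 - 341*y/126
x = 4*y/21 + 61/21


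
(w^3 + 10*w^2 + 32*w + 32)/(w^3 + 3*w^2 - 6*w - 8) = (w^2 + 6*w + 8)/(w^2 - w - 2)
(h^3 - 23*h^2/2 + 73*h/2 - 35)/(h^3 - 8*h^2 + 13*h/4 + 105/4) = 2*(h - 2)/(2*h + 3)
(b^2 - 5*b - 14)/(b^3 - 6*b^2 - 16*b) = (b - 7)/(b*(b - 8))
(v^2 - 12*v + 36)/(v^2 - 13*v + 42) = (v - 6)/(v - 7)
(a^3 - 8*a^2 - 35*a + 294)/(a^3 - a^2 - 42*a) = (a - 7)/a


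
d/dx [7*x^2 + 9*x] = 14*x + 9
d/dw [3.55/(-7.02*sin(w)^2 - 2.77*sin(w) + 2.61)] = (49.842*sin(w) + 9.8335)*cos(w)/(7.02*sin(w)^2 + 2.77*sin(w) - 2.61)^2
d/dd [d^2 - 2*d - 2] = 2*d - 2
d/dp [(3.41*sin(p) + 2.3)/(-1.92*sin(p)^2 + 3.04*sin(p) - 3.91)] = (6.5472*sin(p)^2 + 8.832*sin(p) - 20.3251)*cos(p)/(3.6864*sin(p)^4 - 11.6736*sin(p)^3 + 24.256*sin(p)^2 - 23.7728*sin(p) + 15.2881)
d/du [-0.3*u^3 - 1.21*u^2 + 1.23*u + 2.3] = -0.9*u^2 - 2.42*u + 1.23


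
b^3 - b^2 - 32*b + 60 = (b - 5)*(b - 2)*(b + 6)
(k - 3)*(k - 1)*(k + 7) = k^3 + 3*k^2 - 25*k + 21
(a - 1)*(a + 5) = a^2 + 4*a - 5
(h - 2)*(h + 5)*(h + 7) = h^3 + 10*h^2 + 11*h - 70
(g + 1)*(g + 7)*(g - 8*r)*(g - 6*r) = g^4 - 14*g^3*r + 8*g^3 + 48*g^2*r^2 - 112*g^2*r + 7*g^2 + 384*g*r^2 - 98*g*r + 336*r^2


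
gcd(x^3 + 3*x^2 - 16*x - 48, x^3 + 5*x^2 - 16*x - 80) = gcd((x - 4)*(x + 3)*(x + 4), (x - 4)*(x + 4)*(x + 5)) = x^2 - 16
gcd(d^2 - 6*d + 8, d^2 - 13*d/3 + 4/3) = d - 4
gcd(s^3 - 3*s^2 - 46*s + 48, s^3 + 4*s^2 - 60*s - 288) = s^2 - 2*s - 48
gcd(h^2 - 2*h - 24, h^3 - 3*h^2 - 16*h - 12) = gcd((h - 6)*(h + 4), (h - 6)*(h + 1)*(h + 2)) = h - 6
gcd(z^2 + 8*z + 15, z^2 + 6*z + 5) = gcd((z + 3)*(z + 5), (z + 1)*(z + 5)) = z + 5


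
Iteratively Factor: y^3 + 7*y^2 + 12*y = (y)*(y^2 + 7*y + 12) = y*(y + 4)*(y + 3)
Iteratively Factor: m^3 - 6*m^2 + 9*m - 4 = (m - 4)*(m^2 - 2*m + 1) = (m - 4)*(m - 1)*(m - 1)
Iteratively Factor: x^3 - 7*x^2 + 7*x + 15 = (x - 3)*(x^2 - 4*x - 5) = (x - 5)*(x - 3)*(x + 1)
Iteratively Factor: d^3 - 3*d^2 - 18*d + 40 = (d + 4)*(d^2 - 7*d + 10) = (d - 2)*(d + 4)*(d - 5)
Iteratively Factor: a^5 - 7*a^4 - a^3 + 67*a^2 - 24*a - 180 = (a - 5)*(a^4 - 2*a^3 - 11*a^2 + 12*a + 36) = (a - 5)*(a - 3)*(a^3 + a^2 - 8*a - 12) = (a - 5)*(a - 3)*(a + 2)*(a^2 - a - 6) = (a - 5)*(a - 3)*(a + 2)^2*(a - 3)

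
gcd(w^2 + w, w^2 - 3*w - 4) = w + 1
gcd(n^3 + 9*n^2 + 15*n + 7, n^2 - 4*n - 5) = n + 1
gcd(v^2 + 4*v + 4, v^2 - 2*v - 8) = v + 2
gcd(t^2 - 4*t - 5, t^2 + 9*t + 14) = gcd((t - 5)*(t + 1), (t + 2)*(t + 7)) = 1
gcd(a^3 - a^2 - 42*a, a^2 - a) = a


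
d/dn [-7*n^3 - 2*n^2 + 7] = n*(-21*n - 4)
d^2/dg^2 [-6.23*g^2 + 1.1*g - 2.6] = -12.4600000000000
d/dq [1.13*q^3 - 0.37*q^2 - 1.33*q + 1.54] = 3.39*q^2 - 0.74*q - 1.33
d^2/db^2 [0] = 0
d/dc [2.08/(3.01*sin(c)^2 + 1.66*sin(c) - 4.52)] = -(12.5216*sin(c) + 3.4528)*cos(c)/(3.01*sin(c)^2 + 1.66*sin(c) - 4.52)^2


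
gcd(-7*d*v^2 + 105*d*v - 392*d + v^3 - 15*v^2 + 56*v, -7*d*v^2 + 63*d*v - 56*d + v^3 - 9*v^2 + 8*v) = -7*d*v + 56*d + v^2 - 8*v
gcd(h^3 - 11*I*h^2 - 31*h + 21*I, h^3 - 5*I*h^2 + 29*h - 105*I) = h^2 - 10*I*h - 21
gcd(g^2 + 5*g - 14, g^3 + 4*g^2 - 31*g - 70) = g + 7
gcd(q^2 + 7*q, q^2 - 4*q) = q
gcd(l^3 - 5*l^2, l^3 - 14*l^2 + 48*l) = l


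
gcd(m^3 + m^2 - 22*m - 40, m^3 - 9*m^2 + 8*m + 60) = m^2 - 3*m - 10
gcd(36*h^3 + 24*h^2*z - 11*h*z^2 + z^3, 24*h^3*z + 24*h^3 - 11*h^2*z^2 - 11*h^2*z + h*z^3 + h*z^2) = 1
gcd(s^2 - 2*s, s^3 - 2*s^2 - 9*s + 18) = s - 2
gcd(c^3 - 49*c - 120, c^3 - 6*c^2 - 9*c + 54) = c + 3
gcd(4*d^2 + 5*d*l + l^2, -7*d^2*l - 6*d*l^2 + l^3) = d + l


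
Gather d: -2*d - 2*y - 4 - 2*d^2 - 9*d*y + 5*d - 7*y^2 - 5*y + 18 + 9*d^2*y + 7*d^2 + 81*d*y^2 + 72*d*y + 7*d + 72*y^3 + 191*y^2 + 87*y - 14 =d^2*(9*y + 5) + d*(81*y^2 + 63*y + 10) + 72*y^3 + 184*y^2 + 80*y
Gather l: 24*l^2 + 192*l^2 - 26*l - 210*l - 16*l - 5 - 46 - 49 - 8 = 216*l^2 - 252*l - 108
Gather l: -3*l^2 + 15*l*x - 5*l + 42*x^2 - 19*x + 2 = -3*l^2 + l*(15*x - 5) + 42*x^2 - 19*x + 2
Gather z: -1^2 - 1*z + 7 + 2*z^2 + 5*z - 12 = 2*z^2 + 4*z - 6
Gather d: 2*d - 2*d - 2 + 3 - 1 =0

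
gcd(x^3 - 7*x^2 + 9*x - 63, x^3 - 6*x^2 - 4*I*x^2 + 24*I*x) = 1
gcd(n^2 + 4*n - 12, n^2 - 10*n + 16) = n - 2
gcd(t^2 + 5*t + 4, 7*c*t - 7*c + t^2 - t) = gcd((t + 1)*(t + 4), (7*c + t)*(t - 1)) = 1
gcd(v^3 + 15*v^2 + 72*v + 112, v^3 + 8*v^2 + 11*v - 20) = v + 4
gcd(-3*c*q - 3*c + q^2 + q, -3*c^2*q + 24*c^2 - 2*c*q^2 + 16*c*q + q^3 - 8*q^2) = -3*c + q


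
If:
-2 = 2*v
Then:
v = -1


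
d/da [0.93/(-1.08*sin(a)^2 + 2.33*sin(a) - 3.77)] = (2.0088*sin(a) - 2.1669)*cos(a)/(1.08*sin(a)^2 - 2.33*sin(a) + 3.77)^2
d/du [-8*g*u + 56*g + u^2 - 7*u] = -8*g + 2*u - 7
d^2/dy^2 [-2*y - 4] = 0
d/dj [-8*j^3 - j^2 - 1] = 2*j*(-12*j - 1)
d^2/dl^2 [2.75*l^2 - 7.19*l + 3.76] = 5.50000000000000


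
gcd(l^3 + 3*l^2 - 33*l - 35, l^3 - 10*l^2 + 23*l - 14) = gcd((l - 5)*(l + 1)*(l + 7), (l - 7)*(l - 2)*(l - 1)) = 1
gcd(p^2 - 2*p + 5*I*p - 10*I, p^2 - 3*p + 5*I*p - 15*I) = p + 5*I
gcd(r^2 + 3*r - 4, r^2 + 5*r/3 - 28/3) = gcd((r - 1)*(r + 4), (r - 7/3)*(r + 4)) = r + 4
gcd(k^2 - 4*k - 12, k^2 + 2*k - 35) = 1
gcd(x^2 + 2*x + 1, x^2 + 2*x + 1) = x^2 + 2*x + 1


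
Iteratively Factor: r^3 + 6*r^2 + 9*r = (r + 3)*(r^2 + 3*r) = (r + 3)^2*(r)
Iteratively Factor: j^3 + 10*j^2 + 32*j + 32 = (j + 4)*(j^2 + 6*j + 8) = (j + 2)*(j + 4)*(j + 4)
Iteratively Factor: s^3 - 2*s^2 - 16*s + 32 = (s + 4)*(s^2 - 6*s + 8) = (s - 4)*(s + 4)*(s - 2)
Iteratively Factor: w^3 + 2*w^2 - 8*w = (w - 2)*(w^2 + 4*w) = w*(w - 2)*(w + 4)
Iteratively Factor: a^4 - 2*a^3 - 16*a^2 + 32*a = (a + 4)*(a^3 - 6*a^2 + 8*a) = (a - 4)*(a + 4)*(a^2 - 2*a) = a*(a - 4)*(a + 4)*(a - 2)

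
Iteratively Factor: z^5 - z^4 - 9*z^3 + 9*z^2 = (z - 3)*(z^4 + 2*z^3 - 3*z^2) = (z - 3)*(z - 1)*(z^3 + 3*z^2) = z*(z - 3)*(z - 1)*(z^2 + 3*z) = z*(z - 3)*(z - 1)*(z + 3)*(z)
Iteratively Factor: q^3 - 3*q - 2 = (q + 1)*(q^2 - q - 2) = (q - 2)*(q + 1)*(q + 1)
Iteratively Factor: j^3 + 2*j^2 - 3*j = (j + 3)*(j^2 - j) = j*(j + 3)*(j - 1)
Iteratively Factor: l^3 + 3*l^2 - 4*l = (l)*(l^2 + 3*l - 4) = l*(l - 1)*(l + 4)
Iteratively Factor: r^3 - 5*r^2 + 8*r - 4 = (r - 1)*(r^2 - 4*r + 4) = (r - 2)*(r - 1)*(r - 2)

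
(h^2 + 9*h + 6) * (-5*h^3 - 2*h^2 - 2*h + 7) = -5*h^5 - 47*h^4 - 50*h^3 - 23*h^2 + 51*h + 42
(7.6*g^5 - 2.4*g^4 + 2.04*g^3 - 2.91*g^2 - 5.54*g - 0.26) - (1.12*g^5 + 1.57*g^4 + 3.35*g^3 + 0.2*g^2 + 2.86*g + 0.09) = 6.48*g^5 - 3.97*g^4 - 1.31*g^3 - 3.11*g^2 - 8.4*g - 0.35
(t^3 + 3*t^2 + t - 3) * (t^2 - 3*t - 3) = t^5 - 11*t^3 - 15*t^2 + 6*t + 9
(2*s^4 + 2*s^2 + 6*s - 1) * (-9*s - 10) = -18*s^5 - 20*s^4 - 18*s^3 - 74*s^2 - 51*s + 10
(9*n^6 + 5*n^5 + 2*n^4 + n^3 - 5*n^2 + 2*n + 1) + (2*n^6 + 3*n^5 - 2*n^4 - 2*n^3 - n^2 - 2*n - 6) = 11*n^6 + 8*n^5 - n^3 - 6*n^2 - 5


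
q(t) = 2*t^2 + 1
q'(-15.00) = -60.00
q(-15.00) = 451.00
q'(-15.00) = -60.00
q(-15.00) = 451.00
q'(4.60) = 18.40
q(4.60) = 43.32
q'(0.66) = 2.64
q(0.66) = 1.87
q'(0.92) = 3.68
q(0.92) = 2.69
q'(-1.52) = -6.08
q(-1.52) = 5.62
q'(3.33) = 13.32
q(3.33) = 23.18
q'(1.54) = 6.16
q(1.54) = 5.74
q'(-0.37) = -1.48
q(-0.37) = 1.27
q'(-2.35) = -9.40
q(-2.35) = 12.04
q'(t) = 4*t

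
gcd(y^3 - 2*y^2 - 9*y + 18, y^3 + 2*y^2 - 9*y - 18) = y^2 - 9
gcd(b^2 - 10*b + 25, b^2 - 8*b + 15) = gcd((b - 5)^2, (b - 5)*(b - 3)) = b - 5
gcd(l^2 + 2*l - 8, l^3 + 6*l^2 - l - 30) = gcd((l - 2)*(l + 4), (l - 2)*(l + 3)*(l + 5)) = l - 2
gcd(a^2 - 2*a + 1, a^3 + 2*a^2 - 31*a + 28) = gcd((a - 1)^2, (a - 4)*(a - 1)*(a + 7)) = a - 1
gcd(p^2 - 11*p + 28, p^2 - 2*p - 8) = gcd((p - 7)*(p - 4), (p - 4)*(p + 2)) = p - 4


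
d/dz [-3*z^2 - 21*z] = -6*z - 21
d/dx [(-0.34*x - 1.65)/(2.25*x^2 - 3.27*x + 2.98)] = (0.765*x^2 + 7.425*x - 6.4087)/(5.0625*x^4 - 14.715*x^3 + 24.1029*x^2 - 19.4892*x + 8.8804)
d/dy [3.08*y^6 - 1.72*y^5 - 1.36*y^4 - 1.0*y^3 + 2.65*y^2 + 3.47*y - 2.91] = 18.48*y^5 - 8.6*y^4 - 5.44*y^3 - 3.0*y^2 + 5.3*y + 3.47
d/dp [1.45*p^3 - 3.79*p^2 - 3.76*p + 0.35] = 4.35*p^2 - 7.58*p - 3.76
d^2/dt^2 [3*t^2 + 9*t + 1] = 6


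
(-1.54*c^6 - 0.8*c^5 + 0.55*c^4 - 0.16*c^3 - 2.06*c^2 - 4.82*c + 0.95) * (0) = 0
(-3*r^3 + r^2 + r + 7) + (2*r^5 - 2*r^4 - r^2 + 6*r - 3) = 2*r^5 - 2*r^4 - 3*r^3 + 7*r + 4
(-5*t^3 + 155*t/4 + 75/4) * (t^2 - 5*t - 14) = -5*t^5 + 25*t^4 + 435*t^3/4 - 175*t^2 - 2545*t/4 - 525/2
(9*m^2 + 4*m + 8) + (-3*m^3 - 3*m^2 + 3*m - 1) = -3*m^3 + 6*m^2 + 7*m + 7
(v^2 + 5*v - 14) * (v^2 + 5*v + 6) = v^4 + 10*v^3 + 17*v^2 - 40*v - 84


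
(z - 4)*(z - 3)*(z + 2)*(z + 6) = z^4 + z^3 - 32*z^2 + 12*z + 144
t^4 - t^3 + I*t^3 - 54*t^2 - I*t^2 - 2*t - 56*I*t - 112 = (t - 8)*(t + 7)*(t - I)*(t + 2*I)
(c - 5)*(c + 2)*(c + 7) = c^3 + 4*c^2 - 31*c - 70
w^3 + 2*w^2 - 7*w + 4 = (w - 1)^2*(w + 4)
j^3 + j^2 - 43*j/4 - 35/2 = (j - 7/2)*(j + 2)*(j + 5/2)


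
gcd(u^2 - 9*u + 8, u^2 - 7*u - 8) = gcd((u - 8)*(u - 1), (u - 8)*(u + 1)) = u - 8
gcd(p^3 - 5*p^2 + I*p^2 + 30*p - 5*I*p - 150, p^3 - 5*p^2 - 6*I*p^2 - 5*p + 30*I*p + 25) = p^2 + p*(-5 - 5*I) + 25*I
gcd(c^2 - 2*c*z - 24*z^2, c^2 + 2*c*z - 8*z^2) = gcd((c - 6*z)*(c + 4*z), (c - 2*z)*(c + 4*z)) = c + 4*z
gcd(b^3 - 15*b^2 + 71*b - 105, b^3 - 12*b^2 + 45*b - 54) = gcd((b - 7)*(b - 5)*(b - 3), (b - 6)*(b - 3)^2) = b - 3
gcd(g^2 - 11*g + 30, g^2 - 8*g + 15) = g - 5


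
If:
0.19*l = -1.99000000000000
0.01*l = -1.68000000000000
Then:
No Solution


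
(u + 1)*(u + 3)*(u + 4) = u^3 + 8*u^2 + 19*u + 12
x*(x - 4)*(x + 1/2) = x^3 - 7*x^2/2 - 2*x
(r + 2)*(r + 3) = r^2 + 5*r + 6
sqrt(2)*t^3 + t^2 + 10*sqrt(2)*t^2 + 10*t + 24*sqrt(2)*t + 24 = (t + 4)*(t + 6)*(sqrt(2)*t + 1)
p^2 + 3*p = p*(p + 3)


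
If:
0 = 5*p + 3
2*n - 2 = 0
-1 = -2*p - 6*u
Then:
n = 1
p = -3/5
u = 11/30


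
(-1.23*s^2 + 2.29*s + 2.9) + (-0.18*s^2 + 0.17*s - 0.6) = -1.41*s^2 + 2.46*s + 2.3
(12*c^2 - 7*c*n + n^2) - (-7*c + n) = 12*c^2 - 7*c*n + 7*c + n^2 - n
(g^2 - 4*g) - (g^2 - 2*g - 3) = 3 - 2*g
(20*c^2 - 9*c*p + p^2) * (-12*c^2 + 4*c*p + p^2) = -240*c^4 + 188*c^3*p - 28*c^2*p^2 - 5*c*p^3 + p^4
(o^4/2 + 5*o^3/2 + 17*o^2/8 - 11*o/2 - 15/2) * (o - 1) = o^5/2 + 2*o^4 - 3*o^3/8 - 61*o^2/8 - 2*o + 15/2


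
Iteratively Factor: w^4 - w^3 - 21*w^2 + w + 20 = (w - 1)*(w^3 - 21*w - 20) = (w - 1)*(w + 1)*(w^2 - w - 20) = (w - 1)*(w + 1)*(w + 4)*(w - 5)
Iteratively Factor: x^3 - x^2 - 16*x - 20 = (x + 2)*(x^2 - 3*x - 10) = (x + 2)^2*(x - 5)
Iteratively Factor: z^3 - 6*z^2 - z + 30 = (z - 3)*(z^2 - 3*z - 10) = (z - 3)*(z + 2)*(z - 5)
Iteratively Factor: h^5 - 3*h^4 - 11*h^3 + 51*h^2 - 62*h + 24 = (h - 2)*(h^4 - h^3 - 13*h^2 + 25*h - 12) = (h - 2)*(h - 1)*(h^3 - 13*h + 12) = (h - 2)*(h - 1)*(h + 4)*(h^2 - 4*h + 3) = (h - 3)*(h - 2)*(h - 1)*(h + 4)*(h - 1)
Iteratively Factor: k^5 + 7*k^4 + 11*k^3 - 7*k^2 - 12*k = (k + 3)*(k^4 + 4*k^3 - k^2 - 4*k) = (k + 3)*(k + 4)*(k^3 - k) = k*(k + 3)*(k + 4)*(k^2 - 1) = k*(k - 1)*(k + 3)*(k + 4)*(k + 1)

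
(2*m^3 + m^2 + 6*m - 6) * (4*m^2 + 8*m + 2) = 8*m^5 + 20*m^4 + 36*m^3 + 26*m^2 - 36*m - 12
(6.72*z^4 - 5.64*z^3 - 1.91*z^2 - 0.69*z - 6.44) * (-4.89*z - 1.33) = -32.8608*z^5 + 18.642*z^4 + 16.8411*z^3 + 5.9144*z^2 + 32.4093*z + 8.5652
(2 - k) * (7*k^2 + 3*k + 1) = -7*k^3 + 11*k^2 + 5*k + 2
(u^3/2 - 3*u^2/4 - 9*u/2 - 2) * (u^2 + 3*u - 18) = u^5/2 + 3*u^4/4 - 63*u^3/4 - 2*u^2 + 75*u + 36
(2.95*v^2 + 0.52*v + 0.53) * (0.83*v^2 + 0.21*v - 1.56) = 2.4485*v^4 + 1.0511*v^3 - 4.0529*v^2 - 0.6999*v - 0.8268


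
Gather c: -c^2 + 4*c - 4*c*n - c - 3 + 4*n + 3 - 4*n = -c^2 + c*(3 - 4*n)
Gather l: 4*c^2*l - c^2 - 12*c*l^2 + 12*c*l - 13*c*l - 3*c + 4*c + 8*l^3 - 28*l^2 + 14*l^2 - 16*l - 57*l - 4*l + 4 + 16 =-c^2 + c + 8*l^3 + l^2*(-12*c - 14) + l*(4*c^2 - c - 77) + 20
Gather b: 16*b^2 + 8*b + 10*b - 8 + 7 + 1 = 16*b^2 + 18*b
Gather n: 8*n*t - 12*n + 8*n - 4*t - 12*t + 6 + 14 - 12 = n*(8*t - 4) - 16*t + 8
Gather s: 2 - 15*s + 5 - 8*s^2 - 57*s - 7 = -8*s^2 - 72*s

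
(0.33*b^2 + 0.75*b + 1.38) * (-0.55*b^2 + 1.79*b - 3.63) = -0.1815*b^4 + 0.1782*b^3 - 0.6144*b^2 - 0.2523*b - 5.0094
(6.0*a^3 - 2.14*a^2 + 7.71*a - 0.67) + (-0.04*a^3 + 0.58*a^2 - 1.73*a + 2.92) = 5.96*a^3 - 1.56*a^2 + 5.98*a + 2.25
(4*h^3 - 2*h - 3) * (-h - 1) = -4*h^4 - 4*h^3 + 2*h^2 + 5*h + 3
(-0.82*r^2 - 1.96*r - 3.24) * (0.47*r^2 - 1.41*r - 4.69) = -0.3854*r^4 + 0.235*r^3 + 5.0866*r^2 + 13.7608*r + 15.1956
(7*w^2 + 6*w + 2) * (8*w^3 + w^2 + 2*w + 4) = 56*w^5 + 55*w^4 + 36*w^3 + 42*w^2 + 28*w + 8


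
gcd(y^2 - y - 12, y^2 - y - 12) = y^2 - y - 12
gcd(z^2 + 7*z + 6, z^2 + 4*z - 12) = z + 6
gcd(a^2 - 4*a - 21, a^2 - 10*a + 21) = a - 7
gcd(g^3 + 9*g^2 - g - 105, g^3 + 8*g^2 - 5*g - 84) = g^2 + 4*g - 21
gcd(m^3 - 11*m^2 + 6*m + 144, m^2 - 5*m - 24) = m^2 - 5*m - 24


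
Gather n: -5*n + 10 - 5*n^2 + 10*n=-5*n^2 + 5*n + 10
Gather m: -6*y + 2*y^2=2*y^2 - 6*y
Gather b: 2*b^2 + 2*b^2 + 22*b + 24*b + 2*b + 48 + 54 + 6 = 4*b^2 + 48*b + 108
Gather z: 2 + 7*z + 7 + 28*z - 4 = 35*z + 5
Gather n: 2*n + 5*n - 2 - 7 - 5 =7*n - 14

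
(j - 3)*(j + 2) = j^2 - j - 6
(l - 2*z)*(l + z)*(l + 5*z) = l^3 + 4*l^2*z - 7*l*z^2 - 10*z^3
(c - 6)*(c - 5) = c^2 - 11*c + 30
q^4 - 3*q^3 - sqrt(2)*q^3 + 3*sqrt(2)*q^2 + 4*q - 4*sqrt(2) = (q - 2)^2*(q + 1)*(q - sqrt(2))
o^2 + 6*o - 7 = (o - 1)*(o + 7)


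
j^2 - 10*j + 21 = (j - 7)*(j - 3)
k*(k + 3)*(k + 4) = k^3 + 7*k^2 + 12*k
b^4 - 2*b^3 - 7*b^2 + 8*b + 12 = (b - 3)*(b - 2)*(b + 1)*(b + 2)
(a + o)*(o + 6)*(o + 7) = a*o^2 + 13*a*o + 42*a + o^3 + 13*o^2 + 42*o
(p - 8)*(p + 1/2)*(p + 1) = p^3 - 13*p^2/2 - 23*p/2 - 4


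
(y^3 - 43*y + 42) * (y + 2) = y^4 + 2*y^3 - 43*y^2 - 44*y + 84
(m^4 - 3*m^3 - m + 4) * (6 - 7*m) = -7*m^5 + 27*m^4 - 18*m^3 + 7*m^2 - 34*m + 24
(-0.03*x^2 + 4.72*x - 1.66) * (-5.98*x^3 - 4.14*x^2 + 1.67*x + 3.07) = 0.1794*x^5 - 28.1014*x^4 - 9.6641*x^3 + 14.6627*x^2 + 11.7182*x - 5.0962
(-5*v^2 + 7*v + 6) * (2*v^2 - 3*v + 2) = -10*v^4 + 29*v^3 - 19*v^2 - 4*v + 12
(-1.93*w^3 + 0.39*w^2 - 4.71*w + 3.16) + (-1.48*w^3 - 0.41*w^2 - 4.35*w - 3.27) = -3.41*w^3 - 0.02*w^2 - 9.06*w - 0.11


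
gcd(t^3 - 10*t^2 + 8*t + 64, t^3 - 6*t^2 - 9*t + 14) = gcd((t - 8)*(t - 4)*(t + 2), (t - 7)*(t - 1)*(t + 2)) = t + 2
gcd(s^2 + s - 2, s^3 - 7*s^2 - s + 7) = s - 1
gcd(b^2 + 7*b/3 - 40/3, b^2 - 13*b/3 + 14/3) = 1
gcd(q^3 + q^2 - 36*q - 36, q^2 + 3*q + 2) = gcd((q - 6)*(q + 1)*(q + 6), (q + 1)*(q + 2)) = q + 1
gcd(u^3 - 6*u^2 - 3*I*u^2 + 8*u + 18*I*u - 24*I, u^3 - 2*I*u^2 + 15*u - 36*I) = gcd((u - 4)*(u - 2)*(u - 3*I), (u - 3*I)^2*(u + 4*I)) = u - 3*I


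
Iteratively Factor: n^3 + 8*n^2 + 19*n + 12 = (n + 1)*(n^2 + 7*n + 12) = (n + 1)*(n + 3)*(n + 4)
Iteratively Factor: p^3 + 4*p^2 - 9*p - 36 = (p + 4)*(p^2 - 9) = (p - 3)*(p + 4)*(p + 3)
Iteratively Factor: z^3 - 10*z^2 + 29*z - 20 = (z - 1)*(z^2 - 9*z + 20) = (z - 5)*(z - 1)*(z - 4)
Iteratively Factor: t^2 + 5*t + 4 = (t + 1)*(t + 4)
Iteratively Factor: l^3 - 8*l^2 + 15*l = (l)*(l^2 - 8*l + 15) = l*(l - 3)*(l - 5)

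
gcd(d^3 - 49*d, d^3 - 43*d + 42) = d + 7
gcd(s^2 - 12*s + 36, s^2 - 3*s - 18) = s - 6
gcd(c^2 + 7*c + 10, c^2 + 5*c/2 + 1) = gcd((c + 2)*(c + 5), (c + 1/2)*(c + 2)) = c + 2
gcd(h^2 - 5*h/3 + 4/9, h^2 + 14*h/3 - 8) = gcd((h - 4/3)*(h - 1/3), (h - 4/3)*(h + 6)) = h - 4/3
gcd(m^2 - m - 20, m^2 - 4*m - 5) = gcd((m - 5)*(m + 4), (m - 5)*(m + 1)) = m - 5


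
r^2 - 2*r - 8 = (r - 4)*(r + 2)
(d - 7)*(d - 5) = d^2 - 12*d + 35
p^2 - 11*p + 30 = (p - 6)*(p - 5)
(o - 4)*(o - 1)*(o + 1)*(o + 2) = o^4 - 2*o^3 - 9*o^2 + 2*o + 8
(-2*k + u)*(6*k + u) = -12*k^2 + 4*k*u + u^2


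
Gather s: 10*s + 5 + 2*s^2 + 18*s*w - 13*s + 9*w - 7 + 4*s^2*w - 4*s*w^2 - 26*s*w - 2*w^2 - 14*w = s^2*(4*w + 2) + s*(-4*w^2 - 8*w - 3) - 2*w^2 - 5*w - 2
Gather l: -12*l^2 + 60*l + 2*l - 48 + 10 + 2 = -12*l^2 + 62*l - 36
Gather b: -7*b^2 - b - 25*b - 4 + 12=-7*b^2 - 26*b + 8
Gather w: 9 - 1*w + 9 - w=18 - 2*w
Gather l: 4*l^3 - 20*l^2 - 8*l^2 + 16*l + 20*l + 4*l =4*l^3 - 28*l^2 + 40*l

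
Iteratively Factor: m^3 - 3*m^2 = (m)*(m^2 - 3*m) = m*(m - 3)*(m)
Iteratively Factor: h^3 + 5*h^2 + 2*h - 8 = (h - 1)*(h^2 + 6*h + 8) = (h - 1)*(h + 4)*(h + 2)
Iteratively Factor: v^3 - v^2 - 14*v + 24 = (v - 3)*(v^2 + 2*v - 8) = (v - 3)*(v - 2)*(v + 4)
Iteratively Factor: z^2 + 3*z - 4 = (z + 4)*(z - 1)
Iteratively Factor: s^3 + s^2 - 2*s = (s + 2)*(s^2 - s) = s*(s + 2)*(s - 1)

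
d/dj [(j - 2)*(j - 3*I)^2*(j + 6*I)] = 4*j^3 - 6*j^2 + 54*j - 54 - 54*I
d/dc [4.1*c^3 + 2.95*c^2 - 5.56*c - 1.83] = 12.3*c^2 + 5.9*c - 5.56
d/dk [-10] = 0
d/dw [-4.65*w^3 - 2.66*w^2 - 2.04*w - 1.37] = -13.95*w^2 - 5.32*w - 2.04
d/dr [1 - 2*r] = -2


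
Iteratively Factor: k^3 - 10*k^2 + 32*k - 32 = (k - 4)*(k^2 - 6*k + 8) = (k - 4)^2*(k - 2)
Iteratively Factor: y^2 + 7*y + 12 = (y + 3)*(y + 4)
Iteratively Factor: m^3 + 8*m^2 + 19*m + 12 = (m + 1)*(m^2 + 7*m + 12) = (m + 1)*(m + 4)*(m + 3)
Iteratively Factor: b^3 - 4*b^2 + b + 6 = (b - 3)*(b^2 - b - 2) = (b - 3)*(b - 2)*(b + 1)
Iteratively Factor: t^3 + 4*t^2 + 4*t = (t + 2)*(t^2 + 2*t) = (t + 2)^2*(t)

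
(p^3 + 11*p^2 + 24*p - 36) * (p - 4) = p^4 + 7*p^3 - 20*p^2 - 132*p + 144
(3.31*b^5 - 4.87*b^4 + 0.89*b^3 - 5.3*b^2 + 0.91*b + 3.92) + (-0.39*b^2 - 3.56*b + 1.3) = 3.31*b^5 - 4.87*b^4 + 0.89*b^3 - 5.69*b^2 - 2.65*b + 5.22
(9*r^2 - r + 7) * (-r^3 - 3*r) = -9*r^5 + r^4 - 34*r^3 + 3*r^2 - 21*r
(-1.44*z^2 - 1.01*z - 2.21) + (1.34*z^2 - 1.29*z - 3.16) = -0.0999999999999999*z^2 - 2.3*z - 5.37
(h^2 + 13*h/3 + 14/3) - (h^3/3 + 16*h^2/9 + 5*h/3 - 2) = -h^3/3 - 7*h^2/9 + 8*h/3 + 20/3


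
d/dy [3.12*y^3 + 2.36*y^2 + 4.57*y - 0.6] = 9.36*y^2 + 4.72*y + 4.57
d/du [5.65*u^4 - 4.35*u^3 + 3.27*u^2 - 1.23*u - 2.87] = 22.6*u^3 - 13.05*u^2 + 6.54*u - 1.23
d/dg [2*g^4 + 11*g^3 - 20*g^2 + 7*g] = 8*g^3 + 33*g^2 - 40*g + 7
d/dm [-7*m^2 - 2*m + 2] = -14*m - 2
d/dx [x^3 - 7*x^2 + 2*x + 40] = 3*x^2 - 14*x + 2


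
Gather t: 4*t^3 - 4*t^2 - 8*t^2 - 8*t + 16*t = 4*t^3 - 12*t^2 + 8*t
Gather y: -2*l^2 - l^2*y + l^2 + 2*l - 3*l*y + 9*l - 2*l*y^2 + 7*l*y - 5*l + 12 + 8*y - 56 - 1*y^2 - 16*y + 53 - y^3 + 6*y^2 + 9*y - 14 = -l^2 + 6*l - y^3 + y^2*(5 - 2*l) + y*(-l^2 + 4*l + 1) - 5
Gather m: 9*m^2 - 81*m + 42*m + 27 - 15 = 9*m^2 - 39*m + 12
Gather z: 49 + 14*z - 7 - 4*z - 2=10*z + 40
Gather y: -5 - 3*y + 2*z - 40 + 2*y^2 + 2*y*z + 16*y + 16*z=2*y^2 + y*(2*z + 13) + 18*z - 45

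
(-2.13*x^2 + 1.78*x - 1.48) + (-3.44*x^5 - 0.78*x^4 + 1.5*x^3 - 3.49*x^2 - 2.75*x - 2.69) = -3.44*x^5 - 0.78*x^4 + 1.5*x^3 - 5.62*x^2 - 0.97*x - 4.17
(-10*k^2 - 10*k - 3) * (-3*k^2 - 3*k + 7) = 30*k^4 + 60*k^3 - 31*k^2 - 61*k - 21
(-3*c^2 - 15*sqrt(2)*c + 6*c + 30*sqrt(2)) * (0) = 0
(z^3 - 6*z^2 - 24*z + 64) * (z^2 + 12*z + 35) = z^5 + 6*z^4 - 61*z^3 - 434*z^2 - 72*z + 2240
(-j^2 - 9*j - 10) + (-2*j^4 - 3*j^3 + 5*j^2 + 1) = -2*j^4 - 3*j^3 + 4*j^2 - 9*j - 9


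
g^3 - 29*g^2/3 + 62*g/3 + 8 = (g - 6)*(g - 4)*(g + 1/3)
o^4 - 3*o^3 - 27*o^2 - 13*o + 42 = (o - 7)*(o - 1)*(o + 2)*(o + 3)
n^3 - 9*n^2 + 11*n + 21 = (n - 7)*(n - 3)*(n + 1)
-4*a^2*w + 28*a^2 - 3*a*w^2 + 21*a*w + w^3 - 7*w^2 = (-4*a + w)*(a + w)*(w - 7)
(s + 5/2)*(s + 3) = s^2 + 11*s/2 + 15/2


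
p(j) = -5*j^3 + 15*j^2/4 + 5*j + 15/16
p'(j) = -15*j^2 + 15*j/2 + 5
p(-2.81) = 127.44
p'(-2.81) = -134.52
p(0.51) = 3.80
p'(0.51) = 4.92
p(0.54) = 3.94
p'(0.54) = 4.68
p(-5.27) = 810.55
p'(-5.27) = -451.12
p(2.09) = -17.88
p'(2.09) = -44.85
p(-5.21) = 783.78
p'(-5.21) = -441.24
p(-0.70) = 0.99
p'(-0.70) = -7.60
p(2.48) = -39.86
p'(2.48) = -68.66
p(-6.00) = 1185.94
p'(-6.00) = -580.00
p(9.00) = -3295.31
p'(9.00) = -1142.50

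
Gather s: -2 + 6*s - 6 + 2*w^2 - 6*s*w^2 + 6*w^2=s*(6 - 6*w^2) + 8*w^2 - 8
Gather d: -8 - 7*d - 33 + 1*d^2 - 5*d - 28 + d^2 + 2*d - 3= 2*d^2 - 10*d - 72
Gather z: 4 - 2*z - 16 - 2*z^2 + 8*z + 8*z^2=6*z^2 + 6*z - 12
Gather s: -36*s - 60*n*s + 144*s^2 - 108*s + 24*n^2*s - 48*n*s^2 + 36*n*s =s^2*(144 - 48*n) + s*(24*n^2 - 24*n - 144)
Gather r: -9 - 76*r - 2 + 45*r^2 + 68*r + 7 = 45*r^2 - 8*r - 4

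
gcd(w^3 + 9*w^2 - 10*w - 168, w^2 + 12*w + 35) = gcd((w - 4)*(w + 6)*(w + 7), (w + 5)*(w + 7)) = w + 7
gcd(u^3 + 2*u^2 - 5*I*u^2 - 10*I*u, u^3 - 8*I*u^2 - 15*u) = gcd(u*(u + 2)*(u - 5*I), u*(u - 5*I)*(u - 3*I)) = u^2 - 5*I*u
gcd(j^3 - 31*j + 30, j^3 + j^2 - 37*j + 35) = j^2 - 6*j + 5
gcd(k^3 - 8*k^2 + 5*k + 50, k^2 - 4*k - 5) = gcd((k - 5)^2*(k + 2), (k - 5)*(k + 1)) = k - 5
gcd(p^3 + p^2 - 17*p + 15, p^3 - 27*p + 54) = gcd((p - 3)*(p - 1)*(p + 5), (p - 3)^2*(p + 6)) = p - 3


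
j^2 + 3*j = j*(j + 3)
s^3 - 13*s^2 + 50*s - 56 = (s - 7)*(s - 4)*(s - 2)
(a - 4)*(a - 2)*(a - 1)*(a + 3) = a^4 - 4*a^3 - 7*a^2 + 34*a - 24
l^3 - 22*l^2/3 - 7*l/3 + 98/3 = (l - 7)*(l - 7/3)*(l + 2)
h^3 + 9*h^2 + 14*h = h*(h + 2)*(h + 7)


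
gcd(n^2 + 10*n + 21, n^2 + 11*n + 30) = 1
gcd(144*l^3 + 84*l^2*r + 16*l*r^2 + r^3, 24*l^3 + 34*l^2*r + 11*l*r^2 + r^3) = 24*l^2 + 10*l*r + r^2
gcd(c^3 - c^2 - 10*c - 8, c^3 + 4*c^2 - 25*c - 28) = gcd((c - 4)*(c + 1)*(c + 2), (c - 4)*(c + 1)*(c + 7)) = c^2 - 3*c - 4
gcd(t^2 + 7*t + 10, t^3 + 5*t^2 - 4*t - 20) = t^2 + 7*t + 10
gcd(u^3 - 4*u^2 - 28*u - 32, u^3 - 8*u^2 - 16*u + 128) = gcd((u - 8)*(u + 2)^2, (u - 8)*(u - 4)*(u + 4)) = u - 8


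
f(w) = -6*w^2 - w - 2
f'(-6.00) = 71.00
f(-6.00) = -212.00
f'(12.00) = -145.00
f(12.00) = -878.00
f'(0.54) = -7.48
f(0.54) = -4.29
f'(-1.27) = 14.24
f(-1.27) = -10.41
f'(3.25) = -40.00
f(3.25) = -68.62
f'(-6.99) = 82.88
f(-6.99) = -288.17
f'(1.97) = -24.64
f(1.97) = -27.26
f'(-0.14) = 0.68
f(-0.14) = -1.98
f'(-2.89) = 33.68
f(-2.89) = -49.22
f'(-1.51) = 17.12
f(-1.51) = -14.17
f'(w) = -12*w - 1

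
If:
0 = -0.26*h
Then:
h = 0.00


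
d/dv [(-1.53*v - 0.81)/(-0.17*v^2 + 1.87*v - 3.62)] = (-0.2601*v^2 - 0.2754*v + 7.0533)/(0.0289*v^4 - 0.6358*v^3 + 4.7277*v^2 - 13.5388*v + 13.1044)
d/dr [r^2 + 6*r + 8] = 2*r + 6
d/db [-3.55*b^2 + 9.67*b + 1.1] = 9.67 - 7.1*b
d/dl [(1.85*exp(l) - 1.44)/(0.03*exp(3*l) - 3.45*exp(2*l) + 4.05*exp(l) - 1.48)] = (-0.111*exp(3*l) + 6.5121*exp(2*l) - 9.936*exp(l) + 3.094)*exp(l)/(0.0009*exp(6*l) - 0.207*exp(5*l) + 12.1455*exp(4*l) - 28.0338*exp(3*l) + 26.6145*exp(2*l) - 11.988*exp(l) + 2.1904)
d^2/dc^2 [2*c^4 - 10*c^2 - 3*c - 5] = 24*c^2 - 20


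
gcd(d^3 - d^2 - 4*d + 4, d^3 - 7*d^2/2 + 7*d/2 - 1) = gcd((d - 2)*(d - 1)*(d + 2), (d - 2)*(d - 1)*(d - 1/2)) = d^2 - 3*d + 2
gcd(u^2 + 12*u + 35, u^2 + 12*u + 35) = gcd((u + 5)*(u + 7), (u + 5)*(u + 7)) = u^2 + 12*u + 35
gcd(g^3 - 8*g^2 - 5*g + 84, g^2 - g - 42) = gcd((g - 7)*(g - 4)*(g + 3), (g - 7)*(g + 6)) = g - 7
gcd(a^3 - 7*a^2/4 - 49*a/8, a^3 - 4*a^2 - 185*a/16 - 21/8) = a + 7/4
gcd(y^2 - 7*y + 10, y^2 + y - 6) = y - 2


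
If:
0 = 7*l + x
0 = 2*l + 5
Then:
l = -5/2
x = 35/2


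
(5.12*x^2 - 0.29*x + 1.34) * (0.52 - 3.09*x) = -15.8208*x^3 + 3.5585*x^2 - 4.2914*x + 0.6968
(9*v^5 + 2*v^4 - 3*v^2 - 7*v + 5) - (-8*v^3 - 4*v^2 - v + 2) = 9*v^5 + 2*v^4 + 8*v^3 + v^2 - 6*v + 3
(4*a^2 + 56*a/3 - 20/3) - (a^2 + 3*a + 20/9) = 3*a^2 + 47*a/3 - 80/9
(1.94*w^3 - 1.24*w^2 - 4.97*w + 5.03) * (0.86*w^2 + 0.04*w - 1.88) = 1.6684*w^5 - 0.9888*w^4 - 7.971*w^3 + 6.4582*w^2 + 9.5448*w - 9.4564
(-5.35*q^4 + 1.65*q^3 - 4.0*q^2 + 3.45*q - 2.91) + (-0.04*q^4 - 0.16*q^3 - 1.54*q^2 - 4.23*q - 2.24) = -5.39*q^4 + 1.49*q^3 - 5.54*q^2 - 0.78*q - 5.15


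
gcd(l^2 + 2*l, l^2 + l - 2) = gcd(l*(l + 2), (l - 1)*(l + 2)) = l + 2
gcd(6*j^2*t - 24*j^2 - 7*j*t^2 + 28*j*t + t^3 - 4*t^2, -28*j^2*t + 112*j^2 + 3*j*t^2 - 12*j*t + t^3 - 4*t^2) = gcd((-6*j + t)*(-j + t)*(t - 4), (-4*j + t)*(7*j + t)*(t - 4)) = t - 4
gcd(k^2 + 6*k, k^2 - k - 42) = k + 6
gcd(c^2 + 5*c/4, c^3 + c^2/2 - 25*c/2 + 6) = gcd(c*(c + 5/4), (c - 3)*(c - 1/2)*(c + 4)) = 1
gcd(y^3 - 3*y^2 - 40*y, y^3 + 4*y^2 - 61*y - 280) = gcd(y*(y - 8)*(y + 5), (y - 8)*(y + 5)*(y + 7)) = y^2 - 3*y - 40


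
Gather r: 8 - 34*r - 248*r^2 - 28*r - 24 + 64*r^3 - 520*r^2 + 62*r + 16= 64*r^3 - 768*r^2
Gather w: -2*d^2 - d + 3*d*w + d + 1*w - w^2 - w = -2*d^2 + 3*d*w - w^2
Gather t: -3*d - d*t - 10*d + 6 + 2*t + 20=-13*d + t*(2 - d) + 26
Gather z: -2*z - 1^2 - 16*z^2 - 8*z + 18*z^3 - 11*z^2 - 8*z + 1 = 18*z^3 - 27*z^2 - 18*z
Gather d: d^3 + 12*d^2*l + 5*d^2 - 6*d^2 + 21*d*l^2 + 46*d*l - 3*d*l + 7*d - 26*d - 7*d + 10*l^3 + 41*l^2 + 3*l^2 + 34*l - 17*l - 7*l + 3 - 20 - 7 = d^3 + d^2*(12*l - 1) + d*(21*l^2 + 43*l - 26) + 10*l^3 + 44*l^2 + 10*l - 24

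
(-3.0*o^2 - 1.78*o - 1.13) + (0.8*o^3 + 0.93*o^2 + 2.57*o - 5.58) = 0.8*o^3 - 2.07*o^2 + 0.79*o - 6.71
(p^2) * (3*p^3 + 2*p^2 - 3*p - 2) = 3*p^5 + 2*p^4 - 3*p^3 - 2*p^2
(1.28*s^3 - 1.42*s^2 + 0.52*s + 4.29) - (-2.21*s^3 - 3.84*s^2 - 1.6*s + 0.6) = 3.49*s^3 + 2.42*s^2 + 2.12*s + 3.69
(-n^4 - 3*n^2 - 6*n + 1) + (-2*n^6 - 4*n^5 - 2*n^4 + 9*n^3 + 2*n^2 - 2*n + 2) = -2*n^6 - 4*n^5 - 3*n^4 + 9*n^3 - n^2 - 8*n + 3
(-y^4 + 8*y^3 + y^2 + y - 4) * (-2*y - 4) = 2*y^5 - 12*y^4 - 34*y^3 - 6*y^2 + 4*y + 16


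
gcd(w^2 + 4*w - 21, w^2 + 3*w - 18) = w - 3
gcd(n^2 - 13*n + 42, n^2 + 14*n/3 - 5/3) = 1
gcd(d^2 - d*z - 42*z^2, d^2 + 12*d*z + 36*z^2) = d + 6*z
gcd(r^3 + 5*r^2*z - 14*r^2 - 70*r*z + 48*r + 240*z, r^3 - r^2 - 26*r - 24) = r - 6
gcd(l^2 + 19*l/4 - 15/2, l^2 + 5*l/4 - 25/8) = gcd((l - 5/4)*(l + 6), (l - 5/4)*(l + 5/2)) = l - 5/4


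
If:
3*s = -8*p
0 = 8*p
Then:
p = 0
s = 0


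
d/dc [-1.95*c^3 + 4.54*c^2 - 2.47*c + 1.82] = -5.85*c^2 + 9.08*c - 2.47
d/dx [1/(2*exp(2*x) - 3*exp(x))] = (3 - 4*exp(x))*exp(-x)/(2*exp(x) - 3)^2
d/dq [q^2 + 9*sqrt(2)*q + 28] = 2*q + 9*sqrt(2)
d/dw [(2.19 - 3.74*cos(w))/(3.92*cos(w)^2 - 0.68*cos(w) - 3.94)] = (-14.6608*cos(w)^2 + 17.1696*cos(w) - 16.2248)*sin(w)/(15.3664*cos(w)^4 - 5.3312*cos(w)^3 - 30.4272*cos(w)^2 + 5.3584*cos(w) + 15.5236)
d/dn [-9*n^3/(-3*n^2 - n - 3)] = 9*n^2*(9*n^2 - n*(6*n + 1) + 3*n + 9)/(3*n^2 + n + 3)^2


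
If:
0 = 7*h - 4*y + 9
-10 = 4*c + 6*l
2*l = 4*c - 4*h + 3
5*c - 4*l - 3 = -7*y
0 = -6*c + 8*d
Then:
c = -207/128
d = -621/512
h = -55/96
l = -113/192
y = 479/384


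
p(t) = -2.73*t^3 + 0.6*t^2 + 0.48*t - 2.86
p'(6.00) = -287.16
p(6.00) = -568.06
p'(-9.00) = -673.71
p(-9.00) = 2031.59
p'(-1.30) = -14.92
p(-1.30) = 3.53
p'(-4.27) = -153.97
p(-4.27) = 218.57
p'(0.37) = -0.20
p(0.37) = -2.74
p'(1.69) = -20.88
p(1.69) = -13.51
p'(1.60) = -18.57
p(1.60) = -11.74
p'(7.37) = -435.53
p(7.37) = -1059.59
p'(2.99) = -69.15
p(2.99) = -69.04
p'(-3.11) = -82.47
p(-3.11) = 83.57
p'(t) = -8.19*t^2 + 1.2*t + 0.48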